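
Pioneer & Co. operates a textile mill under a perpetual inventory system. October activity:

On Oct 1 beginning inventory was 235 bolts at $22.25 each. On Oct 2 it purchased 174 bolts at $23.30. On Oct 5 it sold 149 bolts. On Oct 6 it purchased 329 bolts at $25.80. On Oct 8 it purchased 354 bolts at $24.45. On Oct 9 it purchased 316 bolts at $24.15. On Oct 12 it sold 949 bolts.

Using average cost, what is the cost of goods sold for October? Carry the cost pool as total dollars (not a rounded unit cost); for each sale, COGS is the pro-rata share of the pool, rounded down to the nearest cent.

COGS = $26,504.57

After Oct 1: 235 on hand, pool $5,228.75 (≈ $22.2500 each)
After Oct 2: 409 on hand, pool $9,282.95 (≈ $22.6967 each)
Oct 5, sell 149: 149/409 × $9,282.95 → $3,381.80
After Oct 6: 589 on hand, pool $14,389.35 (≈ $24.4301 each)
After Oct 8: 943 on hand, pool $23,044.65 (≈ $24.4376 each)
After Oct 9: 1259 on hand, pool $30,676.05 (≈ $24.3654 each)
Oct 12, sell 949: 949/1259 × $30,676.05 → $23,122.77
Total COGS = $3,381.80 + $23,122.77 = $26,504.57
Ending inventory (cost pool remaining) = $7,553.28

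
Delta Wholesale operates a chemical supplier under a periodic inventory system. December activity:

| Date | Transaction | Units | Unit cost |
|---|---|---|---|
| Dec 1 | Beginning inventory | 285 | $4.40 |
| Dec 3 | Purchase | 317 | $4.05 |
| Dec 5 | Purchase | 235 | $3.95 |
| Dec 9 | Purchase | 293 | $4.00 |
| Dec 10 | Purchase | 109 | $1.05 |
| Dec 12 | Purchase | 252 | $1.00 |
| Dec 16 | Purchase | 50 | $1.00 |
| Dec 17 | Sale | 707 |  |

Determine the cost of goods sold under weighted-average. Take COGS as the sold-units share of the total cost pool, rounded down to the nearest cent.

Dec 17, sell 707: 707/1541 × $5,054.55 → $2,318.99
Ending inventory (cost pool remaining) = $2,735.56

COGS = $2,318.99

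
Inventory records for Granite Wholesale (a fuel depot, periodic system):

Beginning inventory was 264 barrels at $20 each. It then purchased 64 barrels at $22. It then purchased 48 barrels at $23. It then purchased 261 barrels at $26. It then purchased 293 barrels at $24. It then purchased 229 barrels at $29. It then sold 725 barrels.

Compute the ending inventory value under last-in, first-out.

Sale 1 (725) [LIFO — newest first]: 229 @ $29 + 293 @ $24 + 203 @ $26 = $18,951
Ending inventory: 264 @ $20 + 64 @ $22 + 48 @ $23 + 58 @ $26 = $9,300

Ending inventory = $9,300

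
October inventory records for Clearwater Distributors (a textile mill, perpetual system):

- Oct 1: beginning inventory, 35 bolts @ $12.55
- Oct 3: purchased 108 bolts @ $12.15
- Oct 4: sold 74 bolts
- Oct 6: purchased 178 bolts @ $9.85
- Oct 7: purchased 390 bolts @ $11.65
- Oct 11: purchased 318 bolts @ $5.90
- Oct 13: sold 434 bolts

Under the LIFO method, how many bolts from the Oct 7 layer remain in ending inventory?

Oct 4, 74 sold [LIFO — newest first]: 74 @ $12.15 = $899.10
Oct 13, 434 sold [LIFO — newest first]: 318 @ $5.90 + 116 @ $11.65 = $3,227.60
Total COGS = $899.10 + $3,227.60 = $4,126.70
Ending inventory: 35 @ $12.55 + 34 @ $12.15 + 178 @ $9.85 + 274 @ $11.65 = $5,797.75

274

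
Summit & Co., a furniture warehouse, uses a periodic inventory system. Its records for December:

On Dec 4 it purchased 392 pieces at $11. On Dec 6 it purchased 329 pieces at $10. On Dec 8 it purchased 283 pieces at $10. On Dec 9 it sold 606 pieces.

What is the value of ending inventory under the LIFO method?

Dec 9, 606 sold [LIFO — newest first]: 283 @ $10 + 323 @ $10 = $6,060
Ending inventory: 392 @ $11 + 6 @ $10 = $4,372

Ending inventory = $4,372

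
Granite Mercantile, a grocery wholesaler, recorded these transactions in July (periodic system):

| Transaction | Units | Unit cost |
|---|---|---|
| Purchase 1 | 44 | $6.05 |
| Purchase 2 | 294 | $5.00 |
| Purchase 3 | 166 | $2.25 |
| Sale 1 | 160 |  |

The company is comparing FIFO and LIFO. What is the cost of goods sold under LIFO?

COGS = $360.00

FIFO COGS: 44 @ $6.05 + 116 @ $5.00 = $846.20
LIFO COGS: 160 @ $2.25 = $360.00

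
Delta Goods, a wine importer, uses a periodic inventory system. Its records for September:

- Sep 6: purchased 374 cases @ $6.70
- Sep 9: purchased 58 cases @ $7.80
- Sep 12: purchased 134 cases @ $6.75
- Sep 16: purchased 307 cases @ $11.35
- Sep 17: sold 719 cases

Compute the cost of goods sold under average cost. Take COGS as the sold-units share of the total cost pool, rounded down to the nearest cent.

COGS = $6,051.08

Sep 17, sell 719: 719/873 × $7,347.15 → $6,051.08
Ending inventory (cost pool remaining) = $1,296.07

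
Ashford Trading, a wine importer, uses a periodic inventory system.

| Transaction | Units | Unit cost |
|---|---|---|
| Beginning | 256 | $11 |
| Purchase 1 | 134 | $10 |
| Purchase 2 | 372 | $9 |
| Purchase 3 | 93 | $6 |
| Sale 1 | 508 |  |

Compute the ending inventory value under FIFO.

Ending inventory = $2,844

Sale 1 (508) [FIFO — oldest first]: 256 @ $11 + 134 @ $10 + 118 @ $9 = $5,218
Ending inventory: 254 @ $9 + 93 @ $6 = $2,844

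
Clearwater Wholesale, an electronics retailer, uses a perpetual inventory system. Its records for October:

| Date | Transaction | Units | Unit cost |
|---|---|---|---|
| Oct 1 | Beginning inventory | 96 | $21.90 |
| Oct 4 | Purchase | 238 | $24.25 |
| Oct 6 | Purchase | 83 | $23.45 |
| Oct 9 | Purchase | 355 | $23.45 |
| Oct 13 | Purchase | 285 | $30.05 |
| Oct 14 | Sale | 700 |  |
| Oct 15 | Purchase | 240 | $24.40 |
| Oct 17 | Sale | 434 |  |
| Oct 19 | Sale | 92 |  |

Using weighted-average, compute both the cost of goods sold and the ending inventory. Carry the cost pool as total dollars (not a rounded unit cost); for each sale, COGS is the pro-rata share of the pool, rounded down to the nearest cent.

After Oct 1: 96 on hand, pool $2,102.40 (≈ $21.9000 each)
After Oct 4: 334 on hand, pool $7,873.90 (≈ $23.5746 each)
After Oct 6: 417 on hand, pool $9,820.25 (≈ $23.5498 each)
After Oct 9: 772 on hand, pool $18,145.00 (≈ $23.5039 each)
After Oct 13: 1057 on hand, pool $26,709.25 (≈ $25.2689 each)
Oct 14, sell 700: 700/1057 × $26,709.25 → $17,688.24
After Oct 15: 597 on hand, pool $14,877.01 (≈ $24.9196 each)
Oct 17, sell 434: 434/597 × $14,877.01 → $10,815.11
Oct 19, sell 92: 92/163 × $4,061.90 → $2,292.60
Total COGS = $17,688.24 + $10,815.11 + $2,292.60 = $30,795.95
Ending inventory (cost pool remaining) = $1,769.30

COGS = $30,795.95; ending inventory = $1,769.30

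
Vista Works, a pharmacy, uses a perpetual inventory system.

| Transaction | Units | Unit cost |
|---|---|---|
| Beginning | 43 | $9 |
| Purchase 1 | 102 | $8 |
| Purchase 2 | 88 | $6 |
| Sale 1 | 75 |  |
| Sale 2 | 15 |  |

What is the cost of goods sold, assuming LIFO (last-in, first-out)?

Sale 1 (75) [LIFO — newest first]: 75 @ $6 = $450
Sale 2 (15) [LIFO — newest first]: 13 @ $6 + 2 @ $8 = $94
Total COGS = $450 + $94 = $544
Ending inventory: 43 @ $9 + 100 @ $8 = $1,187
Check: goods available $1,731 = COGS $544 + ending $1,187

COGS = $544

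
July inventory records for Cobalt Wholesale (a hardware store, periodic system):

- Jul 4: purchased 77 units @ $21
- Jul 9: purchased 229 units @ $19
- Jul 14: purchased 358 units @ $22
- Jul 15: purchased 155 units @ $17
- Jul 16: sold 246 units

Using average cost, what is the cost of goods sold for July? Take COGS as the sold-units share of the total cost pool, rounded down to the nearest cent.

COGS = $4,949.73

Jul 16, sell 246: 246/819 × $16,479.00 → $4,949.73
Ending inventory (cost pool remaining) = $11,529.27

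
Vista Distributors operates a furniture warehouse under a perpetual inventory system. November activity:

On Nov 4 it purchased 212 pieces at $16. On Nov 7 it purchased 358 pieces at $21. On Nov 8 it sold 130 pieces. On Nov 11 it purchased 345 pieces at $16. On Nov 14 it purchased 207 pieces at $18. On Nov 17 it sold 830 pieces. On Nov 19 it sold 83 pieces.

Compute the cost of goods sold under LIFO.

COGS = $18,892

Nov 8, 130 sold [LIFO — newest first]: 130 @ $21 = $2,730
Nov 17, 830 sold [LIFO — newest first]: 207 @ $18 + 345 @ $16 + 228 @ $21 + 50 @ $16 = $14,834
Nov 19, 83 sold [LIFO — newest first]: 83 @ $16 = $1,328
Total COGS = $2,730 + $14,834 + $1,328 = $18,892
Ending inventory: 79 @ $16 = $1,264
Check: goods available $20,156 = COGS $18,892 + ending $1,264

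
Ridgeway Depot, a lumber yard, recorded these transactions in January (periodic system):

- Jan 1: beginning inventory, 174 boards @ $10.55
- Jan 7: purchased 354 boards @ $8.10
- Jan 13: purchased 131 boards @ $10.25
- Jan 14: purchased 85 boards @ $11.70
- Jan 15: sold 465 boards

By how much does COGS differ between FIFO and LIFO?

FIFO COGS: 174 @ $10.55 + 291 @ $8.10 = $4,192.80
LIFO COGS: 85 @ $11.70 + 131 @ $10.25 + 249 @ $8.10 = $4,354.15
Difference = |$4,192.80 − $4,354.15| = $161.35

$161.35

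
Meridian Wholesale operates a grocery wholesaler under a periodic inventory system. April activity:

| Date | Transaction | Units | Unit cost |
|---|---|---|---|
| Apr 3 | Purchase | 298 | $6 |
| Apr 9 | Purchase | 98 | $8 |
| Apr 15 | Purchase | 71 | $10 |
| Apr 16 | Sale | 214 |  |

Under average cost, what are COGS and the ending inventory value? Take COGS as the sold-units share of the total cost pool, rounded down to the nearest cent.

Apr 16, sell 214: 214/467 × $3,282.00 → $1,503.95
Ending inventory (cost pool remaining) = $1,778.05

COGS = $1,503.95; ending inventory = $1,778.05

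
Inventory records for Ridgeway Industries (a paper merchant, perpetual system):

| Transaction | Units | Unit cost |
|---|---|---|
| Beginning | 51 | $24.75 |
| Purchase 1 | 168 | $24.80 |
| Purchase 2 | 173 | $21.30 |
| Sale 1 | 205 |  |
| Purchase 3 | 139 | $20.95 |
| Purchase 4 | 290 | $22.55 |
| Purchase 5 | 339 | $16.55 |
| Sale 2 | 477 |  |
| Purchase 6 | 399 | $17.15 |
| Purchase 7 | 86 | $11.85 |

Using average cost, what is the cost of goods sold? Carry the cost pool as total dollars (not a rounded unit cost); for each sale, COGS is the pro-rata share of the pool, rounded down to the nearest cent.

COGS = $14,460.61

After Beginning: 51 on hand, pool $1,262.25 (≈ $24.7500 each)
After Purchase 1: 219 on hand, pool $5,428.65 (≈ $24.7884 each)
After Purchase 2: 392 on hand, pool $9,113.55 (≈ $23.2489 each)
Sale 1, sell 205: 205/392 × $9,113.55 → $4,766.01
After Purchase 3: 326 on hand, pool $7,259.59 (≈ $22.2687 each)
After Purchase 4: 616 on hand, pool $13,799.09 (≈ $22.4011 each)
After Purchase 5: 955 on hand, pool $19,409.54 (≈ $20.3241 each)
Sale 2, sell 477: 477/955 × $19,409.54 → $9,694.60
After Purchase 6: 877 on hand, pool $16,557.79 (≈ $18.8800 each)
After Purchase 7: 963 on hand, pool $17,576.89 (≈ $18.2522 each)
Total COGS = $4,766.01 + $9,694.60 = $14,460.61
Ending inventory (cost pool remaining) = $17,576.89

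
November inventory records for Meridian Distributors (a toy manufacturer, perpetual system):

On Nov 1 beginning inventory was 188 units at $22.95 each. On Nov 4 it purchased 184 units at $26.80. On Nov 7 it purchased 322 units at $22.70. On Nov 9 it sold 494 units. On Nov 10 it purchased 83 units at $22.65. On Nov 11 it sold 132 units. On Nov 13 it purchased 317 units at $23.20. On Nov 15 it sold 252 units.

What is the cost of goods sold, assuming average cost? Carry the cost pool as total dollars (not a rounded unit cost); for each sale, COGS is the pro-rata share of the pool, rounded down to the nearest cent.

COGS = $20,757.34

After Nov 1: 188 on hand, pool $4,314.60 (≈ $22.9500 each)
After Nov 4: 372 on hand, pool $9,245.80 (≈ $24.8543 each)
After Nov 7: 694 on hand, pool $16,555.20 (≈ $23.8548 each)
Nov 9, sell 494: 494/694 × $16,555.20 → $11,784.24
After Nov 10: 283 on hand, pool $6,650.91 (≈ $23.5014 each)
Nov 11, sell 132: 132/283 × $6,650.91 → $3,102.19
After Nov 13: 468 on hand, pool $10,903.12 (≈ $23.2973 each)
Nov 15, sell 252: 252/468 × $10,903.12 → $5,870.91
Total COGS = $11,784.24 + $3,102.19 + $5,870.91 = $20,757.34
Ending inventory (cost pool remaining) = $5,032.21
Check: goods available $25,789.55 = COGS $20,757.34 + ending $5,032.21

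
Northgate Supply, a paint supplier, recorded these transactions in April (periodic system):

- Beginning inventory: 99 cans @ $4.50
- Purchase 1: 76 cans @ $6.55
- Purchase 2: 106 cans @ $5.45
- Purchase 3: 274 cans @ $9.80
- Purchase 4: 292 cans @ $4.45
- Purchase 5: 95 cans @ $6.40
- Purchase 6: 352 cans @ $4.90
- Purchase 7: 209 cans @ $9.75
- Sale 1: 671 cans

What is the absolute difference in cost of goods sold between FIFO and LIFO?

FIFO COGS: 99 @ $4.50 + 76 @ $6.55 + 106 @ $5.45 + 274 @ $9.80 + 116 @ $4.45 = $4,722.40
LIFO COGS: 209 @ $9.75 + 352 @ $4.90 + 95 @ $6.40 + 15 @ $4.45 = $4,437.30
Difference = |$4,722.40 − $4,437.30| = $285.10

$285.10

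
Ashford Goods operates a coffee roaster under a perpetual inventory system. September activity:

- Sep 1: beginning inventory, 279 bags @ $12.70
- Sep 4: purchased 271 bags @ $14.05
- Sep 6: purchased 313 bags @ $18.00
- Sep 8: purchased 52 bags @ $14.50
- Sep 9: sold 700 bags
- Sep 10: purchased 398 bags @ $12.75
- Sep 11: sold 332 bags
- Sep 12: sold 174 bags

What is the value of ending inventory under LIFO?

Sep 9, 700 sold [LIFO — newest first]: 52 @ $14.50 + 313 @ $18.00 + 271 @ $14.05 + 64 @ $12.70 = $11,008.35
Sep 11, 332 sold [LIFO — newest first]: 332 @ $12.75 = $4,233.00
Sep 12, 174 sold [LIFO — newest first]: 66 @ $12.75 + 108 @ $12.70 = $2,213.10
Total COGS = $11,008.35 + $4,233.00 + $2,213.10 = $17,454.45
Ending inventory: 107 @ $12.70 = $1,358.90

Ending inventory = $1,358.90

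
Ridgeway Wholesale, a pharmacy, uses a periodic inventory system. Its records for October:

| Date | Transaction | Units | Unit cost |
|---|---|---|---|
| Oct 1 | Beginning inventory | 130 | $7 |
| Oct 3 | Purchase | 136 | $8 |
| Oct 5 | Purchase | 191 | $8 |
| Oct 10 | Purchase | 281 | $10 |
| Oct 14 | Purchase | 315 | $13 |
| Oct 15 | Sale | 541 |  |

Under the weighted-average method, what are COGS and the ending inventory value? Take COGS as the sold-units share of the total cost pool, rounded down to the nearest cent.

Oct 15, sell 541: 541/1053 × $10,431.00 → $5,359.13
Ending inventory (cost pool remaining) = $5,071.87

COGS = $5,359.13; ending inventory = $5,071.87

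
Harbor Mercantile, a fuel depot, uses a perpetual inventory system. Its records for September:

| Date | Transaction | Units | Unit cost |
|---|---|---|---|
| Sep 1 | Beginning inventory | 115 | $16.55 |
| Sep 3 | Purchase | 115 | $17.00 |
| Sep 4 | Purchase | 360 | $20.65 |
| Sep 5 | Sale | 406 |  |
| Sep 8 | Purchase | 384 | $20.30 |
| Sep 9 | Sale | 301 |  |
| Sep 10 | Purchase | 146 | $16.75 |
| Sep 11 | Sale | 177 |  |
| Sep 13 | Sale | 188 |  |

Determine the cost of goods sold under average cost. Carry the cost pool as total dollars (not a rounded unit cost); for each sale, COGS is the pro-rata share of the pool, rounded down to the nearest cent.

After Sep 1: 115 on hand, pool $1,903.25 (≈ $16.5500 each)
After Sep 3: 230 on hand, pool $3,858.25 (≈ $16.7750 each)
After Sep 4: 590 on hand, pool $11,292.25 (≈ $19.1394 each)
Sep 5, sell 406: 406/590 × $11,292.25 → $7,770.59
After Sep 8: 568 on hand, pool $11,316.86 (≈ $19.9240 each)
Sep 9, sell 301: 301/568 × $11,316.86 → $5,997.13
After Sep 10: 413 on hand, pool $7,765.23 (≈ $18.8020 each)
Sep 11, sell 177: 177/413 × $7,765.23 → $3,327.95
Sep 13, sell 188: 188/236 × $4,437.28 → $3,534.78
Total COGS = $7,770.59 + $5,997.13 + $3,327.95 + $3,534.78 = $20,630.45
Ending inventory (cost pool remaining) = $902.50

COGS = $20,630.45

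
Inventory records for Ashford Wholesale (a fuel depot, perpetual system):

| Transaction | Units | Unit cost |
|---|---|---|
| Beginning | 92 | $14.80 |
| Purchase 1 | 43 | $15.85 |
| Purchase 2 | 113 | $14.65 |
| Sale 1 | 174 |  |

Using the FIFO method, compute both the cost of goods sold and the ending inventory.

COGS = $2,614.50; ending inventory = $1,084.10

Sale 1 (174) [FIFO — oldest first]: 92 @ $14.80 + 43 @ $15.85 + 39 @ $14.65 = $2,614.50
Ending inventory: 74 @ $14.65 = $1,084.10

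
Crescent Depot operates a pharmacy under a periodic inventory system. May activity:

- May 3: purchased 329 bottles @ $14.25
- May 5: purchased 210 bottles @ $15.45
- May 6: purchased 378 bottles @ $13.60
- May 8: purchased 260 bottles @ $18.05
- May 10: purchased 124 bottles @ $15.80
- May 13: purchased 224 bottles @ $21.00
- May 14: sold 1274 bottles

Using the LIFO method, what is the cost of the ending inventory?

May 14, 1274 sold [LIFO — newest first]: 224 @ $21.00 + 124 @ $15.80 + 260 @ $18.05 + 378 @ $13.60 + 210 @ $15.45 + 78 @ $14.25 = $20,853.00
Ending inventory: 251 @ $14.25 = $3,576.75

Ending inventory = $3,576.75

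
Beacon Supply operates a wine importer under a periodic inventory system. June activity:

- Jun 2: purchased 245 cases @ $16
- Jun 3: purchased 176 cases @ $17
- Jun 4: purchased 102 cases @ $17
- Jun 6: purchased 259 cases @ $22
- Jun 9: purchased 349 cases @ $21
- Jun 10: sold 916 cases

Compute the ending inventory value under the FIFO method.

Ending inventory = $4,515

Jun 10, 916 sold [FIFO — oldest first]: 245 @ $16 + 176 @ $17 + 102 @ $17 + 259 @ $22 + 134 @ $21 = $17,158
Ending inventory: 215 @ $21 = $4,515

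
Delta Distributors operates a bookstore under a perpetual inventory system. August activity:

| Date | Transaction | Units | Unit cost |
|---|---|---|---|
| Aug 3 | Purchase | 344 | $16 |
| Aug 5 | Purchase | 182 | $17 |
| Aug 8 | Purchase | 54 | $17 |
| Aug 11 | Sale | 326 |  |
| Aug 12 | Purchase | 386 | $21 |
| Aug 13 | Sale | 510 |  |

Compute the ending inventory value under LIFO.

Aug 11, 326 sold [LIFO — newest first]: 54 @ $17 + 182 @ $17 + 90 @ $16 = $5,452
Aug 13, 510 sold [LIFO — newest first]: 386 @ $21 + 124 @ $16 = $10,090
Total COGS = $5,452 + $10,090 = $15,542
Ending inventory: 130 @ $16 = $2,080

Ending inventory = $2,080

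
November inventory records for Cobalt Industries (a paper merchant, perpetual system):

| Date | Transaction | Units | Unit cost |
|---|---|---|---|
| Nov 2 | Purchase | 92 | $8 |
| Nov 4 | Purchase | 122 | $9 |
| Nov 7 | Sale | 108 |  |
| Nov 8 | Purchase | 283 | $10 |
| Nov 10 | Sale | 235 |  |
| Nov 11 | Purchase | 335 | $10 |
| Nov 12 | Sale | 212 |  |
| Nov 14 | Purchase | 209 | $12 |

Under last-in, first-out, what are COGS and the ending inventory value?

COGS = $5,442; ending inventory = $5,080

Nov 7, 108 sold [LIFO — newest first]: 108 @ $9 = $972
Nov 10, 235 sold [LIFO — newest first]: 235 @ $10 = $2,350
Nov 12, 212 sold [LIFO — newest first]: 212 @ $10 = $2,120
Total COGS = $972 + $2,350 + $2,120 = $5,442
Ending inventory: 92 @ $8 + 14 @ $9 + 48 @ $10 + 123 @ $10 + 209 @ $12 = $5,080
Check: goods available $10,522 = COGS $5,442 + ending $5,080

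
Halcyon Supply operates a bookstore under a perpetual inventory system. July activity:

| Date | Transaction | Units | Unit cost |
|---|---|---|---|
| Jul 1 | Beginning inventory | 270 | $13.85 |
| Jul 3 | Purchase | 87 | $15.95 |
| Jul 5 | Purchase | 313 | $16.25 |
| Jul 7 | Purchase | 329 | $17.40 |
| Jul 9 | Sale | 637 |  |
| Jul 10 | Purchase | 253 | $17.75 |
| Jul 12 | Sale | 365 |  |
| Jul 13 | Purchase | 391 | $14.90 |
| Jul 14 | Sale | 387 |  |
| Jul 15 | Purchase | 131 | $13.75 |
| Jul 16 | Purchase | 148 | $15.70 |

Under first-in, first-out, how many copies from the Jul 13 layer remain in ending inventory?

254

Jul 9, 637 sold [FIFO — oldest first]: 270 @ $13.85 + 87 @ $15.95 + 280 @ $16.25 = $9,677.15
Jul 12, 365 sold [FIFO — oldest first]: 33 @ $16.25 + 329 @ $17.40 + 3 @ $17.75 = $6,314.10
Jul 14, 387 sold [FIFO — oldest first]: 250 @ $17.75 + 137 @ $14.90 = $6,478.80
Total COGS = $9,677.15 + $6,314.10 + $6,478.80 = $22,470.05
Ending inventory: 254 @ $14.90 + 131 @ $13.75 + 148 @ $15.70 = $7,909.45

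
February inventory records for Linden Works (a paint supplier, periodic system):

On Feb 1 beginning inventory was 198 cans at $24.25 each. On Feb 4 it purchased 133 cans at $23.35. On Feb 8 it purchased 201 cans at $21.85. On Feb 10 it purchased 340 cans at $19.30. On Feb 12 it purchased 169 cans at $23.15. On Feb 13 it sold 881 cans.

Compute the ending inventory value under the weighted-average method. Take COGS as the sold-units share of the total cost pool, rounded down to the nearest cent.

Feb 13, sell 881: 881/1041 × $22,773.25 → $19,273.03
Ending inventory (cost pool remaining) = $3,500.22
Check: goods available $22,773.25 = COGS $19,273.03 + ending $3,500.22

Ending inventory = $3,500.22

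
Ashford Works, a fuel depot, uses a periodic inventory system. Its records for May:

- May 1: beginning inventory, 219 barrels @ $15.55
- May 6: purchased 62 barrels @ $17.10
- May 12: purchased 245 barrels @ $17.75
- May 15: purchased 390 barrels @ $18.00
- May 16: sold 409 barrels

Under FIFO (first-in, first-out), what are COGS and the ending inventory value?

May 16, 409 sold [FIFO — oldest first]: 219 @ $15.55 + 62 @ $17.10 + 128 @ $17.75 = $6,737.65
Ending inventory: 117 @ $17.75 + 390 @ $18.00 = $9,096.75

COGS = $6,737.65; ending inventory = $9,096.75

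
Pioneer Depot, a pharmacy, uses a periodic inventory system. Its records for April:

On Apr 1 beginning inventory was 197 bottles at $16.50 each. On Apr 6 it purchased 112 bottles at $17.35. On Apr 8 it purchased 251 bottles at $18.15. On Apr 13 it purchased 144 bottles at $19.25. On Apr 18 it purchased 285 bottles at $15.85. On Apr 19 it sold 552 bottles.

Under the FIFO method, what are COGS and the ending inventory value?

Apr 19, 552 sold [FIFO — oldest first]: 197 @ $16.50 + 112 @ $17.35 + 243 @ $18.15 = $9,604.15
Ending inventory: 8 @ $18.15 + 144 @ $19.25 + 285 @ $15.85 = $7,434.45
Check: goods available $17,038.60 = COGS $9,604.15 + ending $7,434.45

COGS = $9,604.15; ending inventory = $7,434.45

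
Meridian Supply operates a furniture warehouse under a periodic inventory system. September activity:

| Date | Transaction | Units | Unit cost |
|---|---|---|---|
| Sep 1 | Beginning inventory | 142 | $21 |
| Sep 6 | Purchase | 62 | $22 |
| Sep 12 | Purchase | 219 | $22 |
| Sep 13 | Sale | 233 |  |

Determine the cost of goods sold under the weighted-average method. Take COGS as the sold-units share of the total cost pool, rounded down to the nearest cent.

COGS = $5,047.78

Sep 13, sell 233: 233/423 × $9,164.00 → $5,047.78
Ending inventory (cost pool remaining) = $4,116.22
Check: goods available $9,164.00 = COGS $5,047.78 + ending $4,116.22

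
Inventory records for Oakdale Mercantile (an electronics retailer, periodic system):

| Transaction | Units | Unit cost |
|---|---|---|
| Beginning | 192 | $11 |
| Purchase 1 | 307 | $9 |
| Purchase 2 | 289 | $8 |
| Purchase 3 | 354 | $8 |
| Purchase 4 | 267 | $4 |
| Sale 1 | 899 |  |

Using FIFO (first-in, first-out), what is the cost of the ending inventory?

Ending inventory = $3,012

Sale 1 (899) [FIFO — oldest first]: 192 @ $11 + 307 @ $9 + 289 @ $8 + 111 @ $8 = $8,075
Ending inventory: 243 @ $8 + 267 @ $4 = $3,012
Check: goods available $11,087 = COGS $8,075 + ending $3,012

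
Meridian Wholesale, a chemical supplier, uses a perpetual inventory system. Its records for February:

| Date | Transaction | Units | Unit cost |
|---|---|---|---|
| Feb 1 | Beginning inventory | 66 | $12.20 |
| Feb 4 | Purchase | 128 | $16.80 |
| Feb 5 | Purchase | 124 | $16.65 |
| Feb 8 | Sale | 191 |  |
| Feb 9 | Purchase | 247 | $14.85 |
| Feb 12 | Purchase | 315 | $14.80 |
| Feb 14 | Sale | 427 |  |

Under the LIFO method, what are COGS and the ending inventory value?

Feb 8, 191 sold [LIFO — newest first]: 124 @ $16.65 + 67 @ $16.80 = $3,190.20
Feb 14, 427 sold [LIFO — newest first]: 315 @ $14.80 + 112 @ $14.85 = $6,325.20
Total COGS = $3,190.20 + $6,325.20 = $9,515.40
Ending inventory: 66 @ $12.20 + 61 @ $16.80 + 135 @ $14.85 = $3,834.75

COGS = $9,515.40; ending inventory = $3,834.75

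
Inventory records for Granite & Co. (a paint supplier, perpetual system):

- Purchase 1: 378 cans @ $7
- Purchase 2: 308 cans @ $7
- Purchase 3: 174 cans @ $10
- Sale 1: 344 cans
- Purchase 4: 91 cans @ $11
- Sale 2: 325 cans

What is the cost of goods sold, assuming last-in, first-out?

COGS = $5,569

Sale 1 (344) [LIFO — newest first]: 174 @ $10 + 170 @ $7 = $2,930
Sale 2 (325) [LIFO — newest first]: 91 @ $11 + 138 @ $7 + 96 @ $7 = $2,639
Total COGS = $2,930 + $2,639 = $5,569
Ending inventory: 282 @ $7 = $1,974
Check: goods available $7,543 = COGS $5,569 + ending $1,974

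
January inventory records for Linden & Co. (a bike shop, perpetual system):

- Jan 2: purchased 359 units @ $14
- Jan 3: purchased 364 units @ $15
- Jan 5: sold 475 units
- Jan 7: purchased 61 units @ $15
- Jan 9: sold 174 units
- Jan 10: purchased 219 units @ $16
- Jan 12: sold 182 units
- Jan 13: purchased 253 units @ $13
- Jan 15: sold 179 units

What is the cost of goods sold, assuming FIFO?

Jan 5, 475 sold [FIFO — oldest first]: 359 @ $14 + 116 @ $15 = $6,766
Jan 9, 174 sold [FIFO — oldest first]: 174 @ $15 = $2,610
Jan 12, 182 sold [FIFO — oldest first]: 74 @ $15 + 61 @ $15 + 47 @ $16 = $2,777
Jan 15, 179 sold [FIFO — oldest first]: 172 @ $16 + 7 @ $13 = $2,843
Total COGS = $6,766 + $2,610 + $2,777 + $2,843 = $14,996
Ending inventory: 246 @ $13 = $3,198
Check: goods available $18,194 = COGS $14,996 + ending $3,198

COGS = $14,996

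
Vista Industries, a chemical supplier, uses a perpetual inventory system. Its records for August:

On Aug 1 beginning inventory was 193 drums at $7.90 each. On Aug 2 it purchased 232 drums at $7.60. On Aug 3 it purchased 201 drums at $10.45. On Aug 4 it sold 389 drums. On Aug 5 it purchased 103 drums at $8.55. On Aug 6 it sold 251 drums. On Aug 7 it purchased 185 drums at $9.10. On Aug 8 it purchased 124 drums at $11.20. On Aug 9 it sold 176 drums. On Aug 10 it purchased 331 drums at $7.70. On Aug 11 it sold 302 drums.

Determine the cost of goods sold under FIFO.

Aug 4, 389 sold [FIFO — oldest first]: 193 @ $7.90 + 196 @ $7.60 = $3,014.30
Aug 6, 251 sold [FIFO — oldest first]: 36 @ $7.60 + 201 @ $10.45 + 14 @ $8.55 = $2,493.75
Aug 9, 176 sold [FIFO — oldest first]: 89 @ $8.55 + 87 @ $9.10 = $1,552.65
Aug 11, 302 sold [FIFO — oldest first]: 98 @ $9.10 + 124 @ $11.20 + 80 @ $7.70 = $2,896.60
Total COGS = $3,014.30 + $2,493.75 + $1,552.65 + $2,896.60 = $9,957.30
Ending inventory: 251 @ $7.70 = $1,932.70
Check: goods available $11,890.00 = COGS $9,957.30 + ending $1,932.70

COGS = $9,957.30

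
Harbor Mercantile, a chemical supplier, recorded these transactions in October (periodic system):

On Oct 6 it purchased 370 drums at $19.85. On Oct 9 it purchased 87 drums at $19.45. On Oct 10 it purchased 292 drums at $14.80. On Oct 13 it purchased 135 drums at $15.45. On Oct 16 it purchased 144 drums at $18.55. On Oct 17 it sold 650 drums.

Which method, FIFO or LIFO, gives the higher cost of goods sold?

FIFO

FIFO COGS: 370 @ $19.85 + 87 @ $19.45 + 193 @ $14.80 = $11,893.05
LIFO COGS: 144 @ $18.55 + 135 @ $15.45 + 292 @ $14.80 + 79 @ $19.45 = $10,615.10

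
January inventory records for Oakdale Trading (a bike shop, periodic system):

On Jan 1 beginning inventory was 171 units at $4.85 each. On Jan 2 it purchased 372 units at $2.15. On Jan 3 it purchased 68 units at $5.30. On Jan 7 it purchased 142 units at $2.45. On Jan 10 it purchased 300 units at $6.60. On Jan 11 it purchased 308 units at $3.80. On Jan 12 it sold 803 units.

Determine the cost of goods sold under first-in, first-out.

COGS = $2,667.45

Jan 12, 803 sold [FIFO — oldest first]: 171 @ $4.85 + 372 @ $2.15 + 68 @ $5.30 + 142 @ $2.45 + 50 @ $6.60 = $2,667.45
Ending inventory: 250 @ $6.60 + 308 @ $3.80 = $2,820.40
Check: goods available $5,487.85 = COGS $2,667.45 + ending $2,820.40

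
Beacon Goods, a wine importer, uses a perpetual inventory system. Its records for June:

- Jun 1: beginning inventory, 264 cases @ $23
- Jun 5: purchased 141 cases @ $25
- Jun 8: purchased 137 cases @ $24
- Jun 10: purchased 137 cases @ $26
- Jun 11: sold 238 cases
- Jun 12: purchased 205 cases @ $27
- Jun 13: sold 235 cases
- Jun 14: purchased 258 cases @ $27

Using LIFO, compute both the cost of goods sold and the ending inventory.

Jun 11, 238 sold [LIFO — newest first]: 137 @ $26 + 101 @ $24 = $5,986
Jun 13, 235 sold [LIFO — newest first]: 205 @ $27 + 30 @ $24 = $6,255
Total COGS = $5,986 + $6,255 = $12,241
Ending inventory: 264 @ $23 + 141 @ $25 + 6 @ $24 + 258 @ $27 = $16,707
Check: goods available $28,948 = COGS $12,241 + ending $16,707

COGS = $12,241; ending inventory = $16,707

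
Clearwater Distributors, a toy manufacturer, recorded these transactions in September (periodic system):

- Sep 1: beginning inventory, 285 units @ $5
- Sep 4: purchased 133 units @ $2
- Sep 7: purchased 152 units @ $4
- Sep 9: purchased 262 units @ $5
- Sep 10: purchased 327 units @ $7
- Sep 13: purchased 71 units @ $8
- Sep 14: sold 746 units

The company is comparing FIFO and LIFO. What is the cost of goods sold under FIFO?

COGS = $3,179

FIFO COGS: 285 @ $5 + 133 @ $2 + 152 @ $4 + 176 @ $5 = $3,179
LIFO COGS: 71 @ $8 + 327 @ $7 + 262 @ $5 + 86 @ $4 = $4,511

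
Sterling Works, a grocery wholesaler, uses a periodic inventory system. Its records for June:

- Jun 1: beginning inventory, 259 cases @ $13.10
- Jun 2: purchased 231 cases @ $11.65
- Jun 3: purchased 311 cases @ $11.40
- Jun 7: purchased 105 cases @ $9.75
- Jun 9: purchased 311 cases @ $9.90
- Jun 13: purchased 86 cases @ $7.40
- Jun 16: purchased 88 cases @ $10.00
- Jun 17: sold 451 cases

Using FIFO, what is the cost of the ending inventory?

Jun 17, 451 sold [FIFO — oldest first]: 259 @ $13.10 + 192 @ $11.65 = $5,629.70
Ending inventory: 39 @ $11.65 + 311 @ $11.40 + 105 @ $9.75 + 311 @ $9.90 + 86 @ $7.40 + 88 @ $10.00 = $9,618.80

Ending inventory = $9,618.80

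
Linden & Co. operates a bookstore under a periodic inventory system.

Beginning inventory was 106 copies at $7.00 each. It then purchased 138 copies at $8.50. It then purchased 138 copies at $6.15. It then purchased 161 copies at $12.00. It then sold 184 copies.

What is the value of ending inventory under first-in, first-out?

Ending inventory = $3,290.70

Sale 1 (184) [FIFO — oldest first]: 106 @ $7.00 + 78 @ $8.50 = $1,405.00
Ending inventory: 60 @ $8.50 + 138 @ $6.15 + 161 @ $12.00 = $3,290.70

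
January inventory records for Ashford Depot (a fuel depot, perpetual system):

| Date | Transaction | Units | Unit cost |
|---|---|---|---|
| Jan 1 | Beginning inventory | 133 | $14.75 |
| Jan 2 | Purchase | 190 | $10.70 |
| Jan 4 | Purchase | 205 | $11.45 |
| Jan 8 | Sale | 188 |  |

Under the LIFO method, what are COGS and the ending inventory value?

Jan 8, 188 sold [LIFO — newest first]: 188 @ $11.45 = $2,152.60
Ending inventory: 133 @ $14.75 + 190 @ $10.70 + 17 @ $11.45 = $4,189.40
Check: goods available $6,342.00 = COGS $2,152.60 + ending $4,189.40

COGS = $2,152.60; ending inventory = $4,189.40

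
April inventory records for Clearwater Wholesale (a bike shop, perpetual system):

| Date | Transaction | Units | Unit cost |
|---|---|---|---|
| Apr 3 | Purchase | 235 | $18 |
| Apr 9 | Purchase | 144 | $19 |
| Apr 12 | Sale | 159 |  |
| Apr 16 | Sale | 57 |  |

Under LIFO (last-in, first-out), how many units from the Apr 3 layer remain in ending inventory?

163

Apr 12, 159 sold [LIFO — newest first]: 144 @ $19 + 15 @ $18 = $3,006
Apr 16, 57 sold [LIFO — newest first]: 57 @ $18 = $1,026
Total COGS = $3,006 + $1,026 = $4,032
Ending inventory: 163 @ $18 = $2,934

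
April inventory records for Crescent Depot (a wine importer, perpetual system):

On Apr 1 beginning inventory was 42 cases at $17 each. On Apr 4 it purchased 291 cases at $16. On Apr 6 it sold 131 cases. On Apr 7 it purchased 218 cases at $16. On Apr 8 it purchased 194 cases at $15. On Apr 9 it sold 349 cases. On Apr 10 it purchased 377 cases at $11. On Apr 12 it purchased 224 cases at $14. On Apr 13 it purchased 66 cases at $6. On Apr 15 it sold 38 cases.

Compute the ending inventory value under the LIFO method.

Ending inventory = $11,733

Apr 6, 131 sold [LIFO — newest first]: 131 @ $16 = $2,096
Apr 9, 349 sold [LIFO — newest first]: 194 @ $15 + 155 @ $16 = $5,390
Apr 15, 38 sold [LIFO — newest first]: 38 @ $6 = $228
Total COGS = $2,096 + $5,390 + $228 = $7,714
Ending inventory: 42 @ $17 + 160 @ $16 + 63 @ $16 + 377 @ $11 + 224 @ $14 + 28 @ $6 = $11,733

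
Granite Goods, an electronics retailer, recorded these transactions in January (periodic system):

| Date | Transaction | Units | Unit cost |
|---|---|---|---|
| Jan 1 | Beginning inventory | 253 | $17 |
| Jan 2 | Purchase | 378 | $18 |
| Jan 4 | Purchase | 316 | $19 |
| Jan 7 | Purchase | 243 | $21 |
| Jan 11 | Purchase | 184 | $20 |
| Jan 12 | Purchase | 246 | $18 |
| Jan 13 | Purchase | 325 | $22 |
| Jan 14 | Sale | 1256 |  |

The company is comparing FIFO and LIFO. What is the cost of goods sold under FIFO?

FIFO COGS: 253 @ $17 + 378 @ $18 + 316 @ $19 + 243 @ $21 + 66 @ $20 = $23,532
LIFO COGS: 325 @ $22 + 246 @ $18 + 184 @ $20 + 243 @ $21 + 258 @ $19 = $25,263

COGS = $23,532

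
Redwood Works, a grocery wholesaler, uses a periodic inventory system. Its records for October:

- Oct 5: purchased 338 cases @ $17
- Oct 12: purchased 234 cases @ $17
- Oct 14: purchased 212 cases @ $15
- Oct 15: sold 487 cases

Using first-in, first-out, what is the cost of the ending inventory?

Oct 15, 487 sold [FIFO — oldest first]: 338 @ $17 + 149 @ $17 = $8,279
Ending inventory: 85 @ $17 + 212 @ $15 = $4,625

Ending inventory = $4,625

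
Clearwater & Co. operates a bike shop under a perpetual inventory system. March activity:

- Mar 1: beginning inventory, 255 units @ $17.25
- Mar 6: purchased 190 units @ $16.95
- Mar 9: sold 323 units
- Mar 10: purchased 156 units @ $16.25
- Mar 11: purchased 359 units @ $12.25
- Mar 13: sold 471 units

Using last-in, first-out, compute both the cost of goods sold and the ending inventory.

COGS = $11,732.50; ending inventory = $2,819.50

Mar 9, 323 sold [LIFO — newest first]: 190 @ $16.95 + 133 @ $17.25 = $5,514.75
Mar 13, 471 sold [LIFO — newest first]: 359 @ $12.25 + 112 @ $16.25 = $6,217.75
Total COGS = $5,514.75 + $6,217.75 = $11,732.50
Ending inventory: 122 @ $17.25 + 44 @ $16.25 = $2,819.50
Check: goods available $14,552.00 = COGS $11,732.50 + ending $2,819.50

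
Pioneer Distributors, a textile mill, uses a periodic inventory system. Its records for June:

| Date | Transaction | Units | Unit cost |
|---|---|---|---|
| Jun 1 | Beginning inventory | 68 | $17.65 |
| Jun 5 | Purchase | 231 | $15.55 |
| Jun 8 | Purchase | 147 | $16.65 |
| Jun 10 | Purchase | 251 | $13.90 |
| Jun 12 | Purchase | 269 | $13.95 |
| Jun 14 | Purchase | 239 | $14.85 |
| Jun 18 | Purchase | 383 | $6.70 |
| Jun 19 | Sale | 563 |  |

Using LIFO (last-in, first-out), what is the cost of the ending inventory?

Jun 19, 563 sold [LIFO — newest first]: 383 @ $6.70 + 180 @ $14.85 = $5,239.10
Ending inventory: 68 @ $17.65 + 231 @ $15.55 + 147 @ $16.65 + 251 @ $13.90 + 269 @ $13.95 + 59 @ $14.85 = $15,357.40
Check: goods available $20,596.50 = COGS $5,239.10 + ending $15,357.40

Ending inventory = $15,357.40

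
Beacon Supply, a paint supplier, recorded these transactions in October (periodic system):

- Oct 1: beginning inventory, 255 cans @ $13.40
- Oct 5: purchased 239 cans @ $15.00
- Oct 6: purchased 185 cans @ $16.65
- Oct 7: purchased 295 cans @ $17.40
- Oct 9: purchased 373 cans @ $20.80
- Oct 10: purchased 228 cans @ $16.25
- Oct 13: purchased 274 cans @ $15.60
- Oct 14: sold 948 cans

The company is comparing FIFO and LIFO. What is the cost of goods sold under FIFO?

COGS = $14,762.85

FIFO COGS: 255 @ $13.40 + 239 @ $15.00 + 185 @ $16.65 + 269 @ $17.40 = $14,762.85
LIFO COGS: 274 @ $15.60 + 228 @ $16.25 + 373 @ $20.80 + 73 @ $17.40 = $17,008.00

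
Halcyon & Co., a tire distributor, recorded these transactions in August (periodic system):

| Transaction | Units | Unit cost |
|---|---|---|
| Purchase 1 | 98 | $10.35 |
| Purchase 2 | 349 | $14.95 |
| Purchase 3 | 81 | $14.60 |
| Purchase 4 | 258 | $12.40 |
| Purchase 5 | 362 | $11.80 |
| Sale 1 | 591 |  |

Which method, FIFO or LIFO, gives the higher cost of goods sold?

FIFO

FIFO COGS: 98 @ $10.35 + 349 @ $14.95 + 81 @ $14.60 + 63 @ $12.40 = $8,195.65
LIFO COGS: 362 @ $11.80 + 229 @ $12.40 = $7,111.20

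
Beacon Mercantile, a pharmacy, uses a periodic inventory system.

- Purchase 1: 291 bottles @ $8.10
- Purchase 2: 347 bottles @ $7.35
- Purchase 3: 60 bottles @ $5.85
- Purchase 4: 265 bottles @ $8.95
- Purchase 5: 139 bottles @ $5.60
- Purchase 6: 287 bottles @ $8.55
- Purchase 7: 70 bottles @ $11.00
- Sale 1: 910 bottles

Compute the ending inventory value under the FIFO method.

Ending inventory = $4,476.60

Sale 1 (910) [FIFO — oldest first]: 291 @ $8.10 + 347 @ $7.35 + 60 @ $5.85 + 212 @ $8.95 = $7,155.95
Ending inventory: 53 @ $8.95 + 139 @ $5.60 + 287 @ $8.55 + 70 @ $11.00 = $4,476.60
Check: goods available $11,632.55 = COGS $7,155.95 + ending $4,476.60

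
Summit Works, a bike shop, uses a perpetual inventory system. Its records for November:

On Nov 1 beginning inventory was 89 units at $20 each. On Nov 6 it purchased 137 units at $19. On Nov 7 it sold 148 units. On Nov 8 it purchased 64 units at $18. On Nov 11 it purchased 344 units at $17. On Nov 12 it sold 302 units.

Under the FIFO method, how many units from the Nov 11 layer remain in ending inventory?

Nov 7, 148 sold [FIFO — oldest first]: 89 @ $20 + 59 @ $19 = $2,901
Nov 12, 302 sold [FIFO — oldest first]: 78 @ $19 + 64 @ $18 + 160 @ $17 = $5,354
Total COGS = $2,901 + $5,354 = $8,255
Ending inventory: 184 @ $17 = $3,128

184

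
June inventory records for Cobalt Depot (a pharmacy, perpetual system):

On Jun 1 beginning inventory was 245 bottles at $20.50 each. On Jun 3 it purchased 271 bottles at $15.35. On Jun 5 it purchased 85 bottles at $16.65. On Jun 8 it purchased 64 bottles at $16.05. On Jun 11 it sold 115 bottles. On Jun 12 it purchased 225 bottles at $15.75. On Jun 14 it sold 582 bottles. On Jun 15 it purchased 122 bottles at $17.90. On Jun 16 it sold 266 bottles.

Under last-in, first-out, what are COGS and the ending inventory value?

COGS = $16,347.85; ending inventory = $1,004.50

Jun 11, 115 sold [LIFO — newest first]: 64 @ $16.05 + 51 @ $16.65 = $1,876.35
Jun 14, 582 sold [LIFO — newest first]: 225 @ $15.75 + 34 @ $16.65 + 271 @ $15.35 + 52 @ $20.50 = $9,335.70
Jun 16, 266 sold [LIFO — newest first]: 122 @ $17.90 + 144 @ $20.50 = $5,135.80
Total COGS = $1,876.35 + $9,335.70 + $5,135.80 = $16,347.85
Ending inventory: 49 @ $20.50 = $1,004.50
Check: goods available $17,352.35 = COGS $16,347.85 + ending $1,004.50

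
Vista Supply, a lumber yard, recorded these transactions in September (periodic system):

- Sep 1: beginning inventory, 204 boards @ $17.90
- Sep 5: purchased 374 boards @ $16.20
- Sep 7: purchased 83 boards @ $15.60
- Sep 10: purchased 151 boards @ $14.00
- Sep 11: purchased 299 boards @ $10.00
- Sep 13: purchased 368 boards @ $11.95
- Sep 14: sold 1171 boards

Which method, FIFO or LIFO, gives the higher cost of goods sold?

FIFO

FIFO COGS: 204 @ $17.90 + 374 @ $16.20 + 83 @ $15.60 + 151 @ $14.00 + 299 @ $10.00 + 60 @ $11.95 = $16,826.20
LIFO COGS: 368 @ $11.95 + 299 @ $10.00 + 151 @ $14.00 + 83 @ $15.60 + 270 @ $16.20 = $15,170.40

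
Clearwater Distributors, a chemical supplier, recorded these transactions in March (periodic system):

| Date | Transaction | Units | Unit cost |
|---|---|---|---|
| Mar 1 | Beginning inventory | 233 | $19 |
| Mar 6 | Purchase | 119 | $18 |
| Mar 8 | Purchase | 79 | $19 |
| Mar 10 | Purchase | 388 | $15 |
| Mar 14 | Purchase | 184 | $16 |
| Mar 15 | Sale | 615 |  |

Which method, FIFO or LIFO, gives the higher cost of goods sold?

FIFO

FIFO COGS: 233 @ $19 + 119 @ $18 + 79 @ $19 + 184 @ $15 = $10,830
LIFO COGS: 184 @ $16 + 388 @ $15 + 43 @ $19 = $9,581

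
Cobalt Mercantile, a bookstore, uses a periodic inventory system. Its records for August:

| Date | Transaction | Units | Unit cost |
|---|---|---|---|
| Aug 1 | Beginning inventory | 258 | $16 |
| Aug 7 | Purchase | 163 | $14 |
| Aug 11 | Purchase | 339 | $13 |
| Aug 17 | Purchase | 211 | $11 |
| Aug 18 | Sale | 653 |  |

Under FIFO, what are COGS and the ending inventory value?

COGS = $9,426; ending inventory = $3,712

Aug 18, 653 sold [FIFO — oldest first]: 258 @ $16 + 163 @ $14 + 232 @ $13 = $9,426
Ending inventory: 107 @ $13 + 211 @ $11 = $3,712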